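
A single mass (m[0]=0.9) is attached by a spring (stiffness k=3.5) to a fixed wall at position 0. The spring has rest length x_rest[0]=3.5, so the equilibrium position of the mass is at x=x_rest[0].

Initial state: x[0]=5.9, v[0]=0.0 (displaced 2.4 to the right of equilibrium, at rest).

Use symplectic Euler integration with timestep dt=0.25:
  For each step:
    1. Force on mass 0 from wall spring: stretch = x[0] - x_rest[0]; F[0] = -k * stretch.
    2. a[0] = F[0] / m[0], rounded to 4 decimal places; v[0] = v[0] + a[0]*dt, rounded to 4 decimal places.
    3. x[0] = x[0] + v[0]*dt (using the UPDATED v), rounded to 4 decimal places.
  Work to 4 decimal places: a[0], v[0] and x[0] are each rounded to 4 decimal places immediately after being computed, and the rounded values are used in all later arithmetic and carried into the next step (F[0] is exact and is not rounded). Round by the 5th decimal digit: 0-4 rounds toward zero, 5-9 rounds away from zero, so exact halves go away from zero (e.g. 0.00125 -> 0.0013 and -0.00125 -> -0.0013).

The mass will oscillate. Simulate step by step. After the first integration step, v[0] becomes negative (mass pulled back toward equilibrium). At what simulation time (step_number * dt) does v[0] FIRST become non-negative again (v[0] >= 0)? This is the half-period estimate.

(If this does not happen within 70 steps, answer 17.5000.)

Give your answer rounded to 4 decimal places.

Answer: 1.7500

Derivation:
Step 0: x=[5.9000] v=[0.0000]
Step 1: x=[5.3167] v=[-2.3333]
Step 2: x=[4.2918] v=[-4.0995]
Step 3: x=[3.0745] v=[-4.8693]
Step 4: x=[1.9606] v=[-4.4556]
Step 5: x=[1.2209] v=[-2.9590]
Step 6: x=[1.0351] v=[-0.7432]
Step 7: x=[1.4484] v=[1.6532]
First v>=0 after going negative at step 7, time=1.7500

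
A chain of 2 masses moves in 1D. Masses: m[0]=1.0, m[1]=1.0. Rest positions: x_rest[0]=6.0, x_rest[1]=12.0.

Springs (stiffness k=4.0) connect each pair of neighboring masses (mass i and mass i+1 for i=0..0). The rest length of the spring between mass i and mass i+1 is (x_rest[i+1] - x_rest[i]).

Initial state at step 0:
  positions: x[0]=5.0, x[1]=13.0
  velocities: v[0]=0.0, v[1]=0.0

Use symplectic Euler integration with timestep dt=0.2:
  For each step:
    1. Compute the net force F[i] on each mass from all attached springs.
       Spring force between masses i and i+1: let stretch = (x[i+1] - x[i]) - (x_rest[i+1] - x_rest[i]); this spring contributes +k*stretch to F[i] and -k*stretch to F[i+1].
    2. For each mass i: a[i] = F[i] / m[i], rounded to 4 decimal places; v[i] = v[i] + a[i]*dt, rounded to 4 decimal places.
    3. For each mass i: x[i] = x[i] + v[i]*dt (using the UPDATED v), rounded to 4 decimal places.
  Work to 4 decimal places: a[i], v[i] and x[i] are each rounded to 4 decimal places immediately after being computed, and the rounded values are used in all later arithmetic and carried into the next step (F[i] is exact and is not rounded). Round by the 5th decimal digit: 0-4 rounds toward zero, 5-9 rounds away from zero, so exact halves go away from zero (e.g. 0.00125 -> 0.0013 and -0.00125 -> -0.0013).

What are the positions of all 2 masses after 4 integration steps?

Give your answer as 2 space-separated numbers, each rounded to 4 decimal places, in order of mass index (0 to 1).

Answer: 6.8829 11.1171

Derivation:
Step 0: x=[5.0000 13.0000] v=[0.0000 0.0000]
Step 1: x=[5.3200 12.6800] v=[1.6000 -1.6000]
Step 2: x=[5.8576 12.1424] v=[2.6880 -2.6880]
Step 3: x=[6.4408 11.5592] v=[2.9158 -2.9158]
Step 4: x=[6.8829 11.1171] v=[2.2105 -2.2105]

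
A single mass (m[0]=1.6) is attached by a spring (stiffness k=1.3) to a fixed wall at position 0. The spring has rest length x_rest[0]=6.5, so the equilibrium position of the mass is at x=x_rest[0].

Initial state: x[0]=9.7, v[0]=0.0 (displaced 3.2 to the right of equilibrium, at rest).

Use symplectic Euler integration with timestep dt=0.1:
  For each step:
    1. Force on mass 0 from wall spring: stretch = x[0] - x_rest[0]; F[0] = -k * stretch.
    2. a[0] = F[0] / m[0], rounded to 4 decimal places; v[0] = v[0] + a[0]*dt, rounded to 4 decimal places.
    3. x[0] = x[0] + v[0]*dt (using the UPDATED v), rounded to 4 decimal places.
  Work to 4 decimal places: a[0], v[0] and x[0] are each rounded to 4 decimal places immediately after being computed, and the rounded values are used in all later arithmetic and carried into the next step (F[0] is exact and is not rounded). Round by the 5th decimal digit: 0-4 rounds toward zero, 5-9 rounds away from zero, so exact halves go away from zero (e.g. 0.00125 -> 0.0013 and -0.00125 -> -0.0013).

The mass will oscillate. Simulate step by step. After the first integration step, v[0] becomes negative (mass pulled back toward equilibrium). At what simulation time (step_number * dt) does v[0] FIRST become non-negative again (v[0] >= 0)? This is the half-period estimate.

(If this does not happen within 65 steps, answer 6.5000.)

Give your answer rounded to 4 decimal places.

Answer: 3.5000

Derivation:
Step 0: x=[9.7000] v=[0.0000]
Step 1: x=[9.6740] v=[-0.2600]
Step 2: x=[9.6222] v=[-0.5179]
Step 3: x=[9.5450] v=[-0.7716]
Step 4: x=[9.4431] v=[-1.0190]
Step 5: x=[9.3173] v=[-1.2581]
Step 6: x=[9.1686] v=[-1.4870]
Step 7: x=[8.9982] v=[-1.7038]
Step 8: x=[8.8075] v=[-1.9068]
Step 9: x=[8.5981] v=[-2.0943]
Step 10: x=[8.3716] v=[-2.2648]
Step 11: x=[8.1299] v=[-2.4169]
Step 12: x=[7.8750] v=[-2.5493]
Step 13: x=[7.6089] v=[-2.6610]
Step 14: x=[7.3338] v=[-2.7511]
Step 15: x=[7.0519] v=[-2.8189]
Step 16: x=[6.7655] v=[-2.8637]
Step 17: x=[6.4770] v=[-2.8853]
Step 18: x=[6.1887] v=[-2.8834]
Step 19: x=[5.9029] v=[-2.8581]
Step 20: x=[5.6219] v=[-2.8096]
Step 21: x=[5.3481] v=[-2.7383]
Step 22: x=[5.0836] v=[-2.6447]
Step 23: x=[4.8306] v=[-2.5296]
Step 24: x=[4.5912] v=[-2.3940]
Step 25: x=[4.3673] v=[-2.2389]
Step 26: x=[4.1607] v=[-2.0656]
Step 27: x=[3.9732] v=[-1.8755]
Step 28: x=[3.8062] v=[-1.6702]
Step 29: x=[3.6611] v=[-1.4513]
Step 30: x=[3.5390] v=[-1.2206]
Step 31: x=[3.4410] v=[-0.9800]
Step 32: x=[3.3679] v=[-0.7315]
Step 33: x=[3.3202] v=[-0.4770]
Step 34: x=[3.2983] v=[-0.2186]
Step 35: x=[3.3025] v=[0.0415]
First v>=0 after going negative at step 35, time=3.5000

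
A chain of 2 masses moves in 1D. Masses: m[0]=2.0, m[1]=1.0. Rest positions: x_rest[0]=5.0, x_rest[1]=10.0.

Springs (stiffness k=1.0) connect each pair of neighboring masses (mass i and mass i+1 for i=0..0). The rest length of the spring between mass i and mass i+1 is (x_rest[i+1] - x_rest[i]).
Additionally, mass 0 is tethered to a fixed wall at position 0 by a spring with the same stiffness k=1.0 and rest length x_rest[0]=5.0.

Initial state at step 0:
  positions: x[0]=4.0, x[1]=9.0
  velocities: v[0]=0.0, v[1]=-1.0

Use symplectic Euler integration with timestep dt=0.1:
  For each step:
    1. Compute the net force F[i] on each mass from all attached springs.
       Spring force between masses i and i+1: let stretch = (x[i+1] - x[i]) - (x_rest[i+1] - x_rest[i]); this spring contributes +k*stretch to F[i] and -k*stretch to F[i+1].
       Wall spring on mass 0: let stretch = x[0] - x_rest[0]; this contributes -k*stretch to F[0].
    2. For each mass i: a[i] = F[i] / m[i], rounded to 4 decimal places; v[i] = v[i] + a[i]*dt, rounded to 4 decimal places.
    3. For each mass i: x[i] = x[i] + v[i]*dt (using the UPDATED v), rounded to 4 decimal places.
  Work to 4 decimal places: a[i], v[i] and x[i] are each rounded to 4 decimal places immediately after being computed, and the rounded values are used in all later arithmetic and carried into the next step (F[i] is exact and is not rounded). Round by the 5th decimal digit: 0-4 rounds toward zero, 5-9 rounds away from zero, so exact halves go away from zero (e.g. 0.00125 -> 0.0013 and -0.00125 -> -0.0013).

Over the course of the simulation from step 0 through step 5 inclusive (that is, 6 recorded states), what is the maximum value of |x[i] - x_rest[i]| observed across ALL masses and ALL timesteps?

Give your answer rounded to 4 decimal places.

Step 0: x=[4.0000 9.0000] v=[0.0000 -1.0000]
Step 1: x=[4.0050 8.9000] v=[0.0500 -1.0000]
Step 2: x=[4.0145 8.8011] v=[0.0945 -0.9895]
Step 3: x=[4.0278 8.7043] v=[0.1331 -0.9682]
Step 4: x=[4.0444 8.6107] v=[0.1655 -0.9359]
Step 5: x=[4.0636 8.5215] v=[0.1916 -0.8925]
Max displacement = 1.4785

Answer: 1.4785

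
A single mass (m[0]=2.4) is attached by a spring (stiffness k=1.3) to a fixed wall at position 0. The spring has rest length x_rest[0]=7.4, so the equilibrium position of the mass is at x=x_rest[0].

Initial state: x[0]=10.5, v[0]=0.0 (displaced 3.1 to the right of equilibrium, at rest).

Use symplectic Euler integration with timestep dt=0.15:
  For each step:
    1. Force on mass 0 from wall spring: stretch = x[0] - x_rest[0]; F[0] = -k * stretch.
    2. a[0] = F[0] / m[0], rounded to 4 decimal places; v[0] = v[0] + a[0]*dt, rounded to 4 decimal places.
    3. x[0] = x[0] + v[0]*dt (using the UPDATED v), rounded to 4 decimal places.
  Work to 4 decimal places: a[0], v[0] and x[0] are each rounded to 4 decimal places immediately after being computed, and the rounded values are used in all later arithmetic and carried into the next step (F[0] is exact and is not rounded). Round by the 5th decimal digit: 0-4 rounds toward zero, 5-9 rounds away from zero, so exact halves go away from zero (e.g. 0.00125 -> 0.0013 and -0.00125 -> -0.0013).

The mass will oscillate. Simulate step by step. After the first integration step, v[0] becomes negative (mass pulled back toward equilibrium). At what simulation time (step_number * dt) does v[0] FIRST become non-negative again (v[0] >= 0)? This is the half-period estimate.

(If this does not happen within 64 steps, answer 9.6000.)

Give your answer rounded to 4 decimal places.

Answer: 4.3500

Derivation:
Step 0: x=[10.5000] v=[0.0000]
Step 1: x=[10.4622] v=[-0.2519]
Step 2: x=[10.3871] v=[-0.5007]
Step 3: x=[10.2756] v=[-0.7434]
Step 4: x=[10.1291] v=[-0.9770]
Step 5: x=[9.9493] v=[-1.1987]
Step 6: x=[9.7384] v=[-1.4058]
Step 7: x=[9.4990] v=[-1.5958]
Step 8: x=[9.2340] v=[-1.7664]
Step 9: x=[8.9467] v=[-1.9154]
Step 10: x=[8.6405] v=[-2.0411]
Step 11: x=[8.3192] v=[-2.1419]
Step 12: x=[7.9867] v=[-2.2166]
Step 13: x=[7.6471] v=[-2.2643]
Step 14: x=[7.3044] v=[-2.2844]
Step 15: x=[6.9629] v=[-2.2766]
Step 16: x=[6.6267] v=[-2.2411]
Step 17: x=[6.3000] v=[-2.1783]
Step 18: x=[5.9867] v=[-2.0889]
Step 19: x=[5.6906] v=[-1.9741]
Step 20: x=[5.4153] v=[-1.8352]
Step 21: x=[5.1642] v=[-1.6740]
Step 22: x=[4.9404] v=[-1.4923]
Step 23: x=[4.7465] v=[-1.2925]
Step 24: x=[4.5850] v=[-1.0769]
Step 25: x=[4.4578] v=[-0.8482]
Step 26: x=[4.3664] v=[-0.6091]
Step 27: x=[4.3120] v=[-0.3626]
Step 28: x=[4.2952] v=[-0.1117]
Step 29: x=[4.3163] v=[0.1406]
First v>=0 after going negative at step 29, time=4.3500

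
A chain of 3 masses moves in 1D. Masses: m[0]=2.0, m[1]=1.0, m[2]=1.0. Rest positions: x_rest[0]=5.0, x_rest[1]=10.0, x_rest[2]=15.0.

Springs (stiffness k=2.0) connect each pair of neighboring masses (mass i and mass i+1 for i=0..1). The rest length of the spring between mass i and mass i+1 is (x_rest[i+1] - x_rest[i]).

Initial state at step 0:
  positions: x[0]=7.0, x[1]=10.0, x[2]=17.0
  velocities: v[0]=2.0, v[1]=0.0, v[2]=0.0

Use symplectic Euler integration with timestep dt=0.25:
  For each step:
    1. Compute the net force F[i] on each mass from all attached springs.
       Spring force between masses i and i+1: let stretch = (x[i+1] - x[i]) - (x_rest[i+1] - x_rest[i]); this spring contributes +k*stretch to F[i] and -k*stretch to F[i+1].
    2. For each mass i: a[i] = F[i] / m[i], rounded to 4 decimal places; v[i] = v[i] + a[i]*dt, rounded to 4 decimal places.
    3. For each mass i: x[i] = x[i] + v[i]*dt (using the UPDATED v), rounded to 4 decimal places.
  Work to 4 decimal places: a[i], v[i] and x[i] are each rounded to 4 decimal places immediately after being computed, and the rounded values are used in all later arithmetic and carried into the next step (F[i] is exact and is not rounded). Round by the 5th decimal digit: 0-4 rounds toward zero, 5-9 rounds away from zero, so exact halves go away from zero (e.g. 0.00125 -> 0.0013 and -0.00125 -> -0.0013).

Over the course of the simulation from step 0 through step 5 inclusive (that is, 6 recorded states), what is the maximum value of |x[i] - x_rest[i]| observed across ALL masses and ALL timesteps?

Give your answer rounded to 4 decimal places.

Step 0: x=[7.0000 10.0000 17.0000] v=[2.0000 0.0000 0.0000]
Step 1: x=[7.3750 10.5000 16.7500] v=[1.5000 2.0000 -1.0000]
Step 2: x=[7.6328 11.3906 16.3438] v=[1.0313 3.5625 -1.6250]
Step 3: x=[7.8130 12.4307 15.9434] v=[0.7208 4.1602 -1.6016]
Step 4: x=[7.9693 13.3326 15.7289] v=[0.6252 3.6077 -0.8580]
Step 5: x=[8.1483 13.8637 15.8399] v=[0.7160 2.1242 0.4439]
Max displacement = 3.8637

Answer: 3.8637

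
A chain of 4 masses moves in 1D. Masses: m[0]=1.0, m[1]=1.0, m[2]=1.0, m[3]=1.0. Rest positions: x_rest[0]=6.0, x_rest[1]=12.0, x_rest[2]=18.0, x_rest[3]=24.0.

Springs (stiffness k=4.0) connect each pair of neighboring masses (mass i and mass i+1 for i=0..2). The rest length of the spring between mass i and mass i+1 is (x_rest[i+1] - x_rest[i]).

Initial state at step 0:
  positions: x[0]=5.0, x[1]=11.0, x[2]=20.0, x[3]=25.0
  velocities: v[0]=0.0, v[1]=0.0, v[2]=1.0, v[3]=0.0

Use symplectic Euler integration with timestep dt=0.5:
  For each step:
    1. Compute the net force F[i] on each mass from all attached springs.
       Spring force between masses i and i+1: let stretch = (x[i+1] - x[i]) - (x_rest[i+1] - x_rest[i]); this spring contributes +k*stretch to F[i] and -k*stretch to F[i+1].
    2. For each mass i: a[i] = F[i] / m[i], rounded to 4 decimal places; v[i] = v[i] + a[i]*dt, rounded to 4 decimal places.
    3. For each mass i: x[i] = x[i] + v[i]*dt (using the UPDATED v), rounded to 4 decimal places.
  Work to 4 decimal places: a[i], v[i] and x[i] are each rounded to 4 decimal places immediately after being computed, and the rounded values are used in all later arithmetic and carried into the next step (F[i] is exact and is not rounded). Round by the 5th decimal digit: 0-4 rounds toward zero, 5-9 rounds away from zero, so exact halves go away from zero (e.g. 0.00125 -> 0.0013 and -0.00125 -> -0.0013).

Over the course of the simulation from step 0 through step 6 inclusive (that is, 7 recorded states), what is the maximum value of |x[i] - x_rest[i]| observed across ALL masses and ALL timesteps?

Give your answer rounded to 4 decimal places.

Step 0: x=[5.0000 11.0000 20.0000 25.0000] v=[0.0000 0.0000 1.0000 0.0000]
Step 1: x=[5.0000 14.0000 16.5000 26.0000] v=[0.0000 6.0000 -7.0000 2.0000]
Step 2: x=[8.0000 10.5000 20.0000 23.5000] v=[6.0000 -7.0000 7.0000 -5.0000]
Step 3: x=[7.5000 14.0000 17.5000 23.5000] v=[-1.0000 7.0000 -5.0000 0.0000]
Step 4: x=[7.5000 14.5000 17.5000 23.5000] v=[0.0000 1.0000 0.0000 0.0000]
Step 5: x=[8.5000 11.0000 20.5000 23.5000] v=[2.0000 -7.0000 6.0000 0.0000]
Step 6: x=[6.0000 14.5000 17.0000 26.5000] v=[-5.0000 7.0000 -7.0000 6.0000]
Max displacement = 2.5000

Answer: 2.5000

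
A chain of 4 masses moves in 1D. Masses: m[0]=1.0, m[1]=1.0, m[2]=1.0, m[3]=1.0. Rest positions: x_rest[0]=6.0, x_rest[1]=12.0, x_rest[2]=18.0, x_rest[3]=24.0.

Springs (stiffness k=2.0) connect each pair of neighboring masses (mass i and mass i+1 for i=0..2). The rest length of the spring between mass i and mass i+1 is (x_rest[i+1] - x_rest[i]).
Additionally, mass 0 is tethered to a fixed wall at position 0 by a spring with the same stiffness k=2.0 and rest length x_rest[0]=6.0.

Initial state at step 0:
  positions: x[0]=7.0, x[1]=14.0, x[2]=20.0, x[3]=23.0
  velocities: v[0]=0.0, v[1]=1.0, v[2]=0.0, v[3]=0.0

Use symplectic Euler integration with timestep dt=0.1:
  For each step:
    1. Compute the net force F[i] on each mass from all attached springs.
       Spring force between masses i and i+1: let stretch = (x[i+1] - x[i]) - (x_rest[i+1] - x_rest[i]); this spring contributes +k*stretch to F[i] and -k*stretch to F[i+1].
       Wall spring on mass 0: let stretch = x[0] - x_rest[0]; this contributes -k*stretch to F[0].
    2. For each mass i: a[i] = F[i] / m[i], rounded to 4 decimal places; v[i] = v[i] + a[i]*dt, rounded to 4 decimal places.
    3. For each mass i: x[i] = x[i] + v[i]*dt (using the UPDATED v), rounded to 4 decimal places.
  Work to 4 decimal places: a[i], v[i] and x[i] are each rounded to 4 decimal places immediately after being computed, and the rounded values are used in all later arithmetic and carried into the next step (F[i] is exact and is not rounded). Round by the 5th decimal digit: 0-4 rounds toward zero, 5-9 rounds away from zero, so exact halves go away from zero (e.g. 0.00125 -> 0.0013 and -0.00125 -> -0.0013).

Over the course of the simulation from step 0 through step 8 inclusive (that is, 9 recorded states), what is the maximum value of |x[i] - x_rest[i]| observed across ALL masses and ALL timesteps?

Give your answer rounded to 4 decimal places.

Step 0: x=[7.0000 14.0000 20.0000 23.0000] v=[0.0000 1.0000 0.0000 0.0000]
Step 1: x=[7.0000 14.0800 19.9400 23.0600] v=[0.0000 0.8000 -0.6000 0.6000]
Step 2: x=[7.0016 14.1356 19.8252 23.1776] v=[0.0160 0.5560 -1.1480 1.1760]
Step 3: x=[7.0059 14.1623 19.6637 23.3482] v=[0.0425 0.2671 -1.6154 1.7055]
Step 4: x=[7.0132 14.1559 19.4658 23.5651] v=[0.0726 -0.0639 -1.9788 2.1686]
Step 5: x=[7.0231 14.1129 19.2437 23.8200] v=[0.0985 -0.4305 -2.2209 2.5487]
Step 6: x=[7.0343 14.0307 19.0105 24.1033] v=[0.1118 -0.8223 -2.3318 2.8334]
Step 7: x=[7.0447 13.9081 18.7796 24.4048] v=[0.1042 -1.2256 -2.3092 3.0148]
Step 8: x=[7.0515 13.7457 18.5638 24.7138] v=[0.0679 -1.6240 -2.1585 3.0898]
Max displacement = 2.1623

Answer: 2.1623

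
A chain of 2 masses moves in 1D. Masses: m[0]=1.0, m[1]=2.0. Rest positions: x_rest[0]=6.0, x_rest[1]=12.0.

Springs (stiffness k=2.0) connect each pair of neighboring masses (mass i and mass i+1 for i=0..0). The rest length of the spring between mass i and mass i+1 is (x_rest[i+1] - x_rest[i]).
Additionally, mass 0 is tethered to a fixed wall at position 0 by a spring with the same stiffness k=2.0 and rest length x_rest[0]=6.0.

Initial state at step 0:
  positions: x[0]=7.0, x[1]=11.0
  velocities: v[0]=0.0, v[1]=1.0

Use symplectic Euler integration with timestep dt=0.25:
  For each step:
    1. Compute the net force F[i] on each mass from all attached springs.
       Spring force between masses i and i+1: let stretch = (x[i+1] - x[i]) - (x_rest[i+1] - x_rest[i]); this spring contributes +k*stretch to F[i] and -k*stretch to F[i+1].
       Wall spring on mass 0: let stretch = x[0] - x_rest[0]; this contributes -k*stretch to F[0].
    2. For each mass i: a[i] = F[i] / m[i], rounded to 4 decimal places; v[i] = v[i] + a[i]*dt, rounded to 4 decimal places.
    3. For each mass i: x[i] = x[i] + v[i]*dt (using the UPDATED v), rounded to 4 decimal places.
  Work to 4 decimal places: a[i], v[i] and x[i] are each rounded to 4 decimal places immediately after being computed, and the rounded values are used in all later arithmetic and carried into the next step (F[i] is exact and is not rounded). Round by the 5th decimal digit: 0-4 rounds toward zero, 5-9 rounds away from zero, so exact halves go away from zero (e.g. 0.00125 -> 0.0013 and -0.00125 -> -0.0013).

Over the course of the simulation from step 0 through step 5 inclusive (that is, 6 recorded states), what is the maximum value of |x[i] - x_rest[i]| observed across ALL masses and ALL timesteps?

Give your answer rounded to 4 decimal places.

Answer: 1.1526

Derivation:
Step 0: x=[7.0000 11.0000] v=[0.0000 1.0000]
Step 1: x=[6.6250 11.3750] v=[-1.5000 1.5000]
Step 2: x=[6.0156 11.8281] v=[-2.4375 1.8125]
Step 3: x=[5.3808 12.2930] v=[-2.5391 1.8594]
Step 4: x=[4.9375 12.7009] v=[-1.7734 1.6314]
Step 5: x=[4.8474 12.9986] v=[-0.3605 1.1906]
Max displacement = 1.1526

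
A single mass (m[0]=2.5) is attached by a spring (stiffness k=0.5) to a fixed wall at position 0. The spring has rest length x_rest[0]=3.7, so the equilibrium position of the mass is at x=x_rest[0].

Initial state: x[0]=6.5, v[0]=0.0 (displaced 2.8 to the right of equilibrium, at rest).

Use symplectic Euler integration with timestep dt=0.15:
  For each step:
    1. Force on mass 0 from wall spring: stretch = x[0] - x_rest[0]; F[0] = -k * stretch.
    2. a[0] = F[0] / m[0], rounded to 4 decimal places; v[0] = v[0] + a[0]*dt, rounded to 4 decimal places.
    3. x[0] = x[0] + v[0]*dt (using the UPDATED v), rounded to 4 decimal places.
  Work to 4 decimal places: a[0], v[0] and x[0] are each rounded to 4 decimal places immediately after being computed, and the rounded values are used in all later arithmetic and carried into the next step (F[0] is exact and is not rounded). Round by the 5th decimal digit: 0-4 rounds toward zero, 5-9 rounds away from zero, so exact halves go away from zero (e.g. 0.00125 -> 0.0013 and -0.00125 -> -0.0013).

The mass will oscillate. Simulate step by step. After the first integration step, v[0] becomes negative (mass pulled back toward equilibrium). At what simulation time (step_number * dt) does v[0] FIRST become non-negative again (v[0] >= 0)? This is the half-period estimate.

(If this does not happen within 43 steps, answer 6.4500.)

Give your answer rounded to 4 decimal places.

Step 0: x=[6.5000] v=[0.0000]
Step 1: x=[6.4874] v=[-0.0840]
Step 2: x=[6.4623] v=[-0.1676]
Step 3: x=[6.4247] v=[-0.2505]
Step 4: x=[6.3749] v=[-0.3322]
Step 5: x=[6.3130] v=[-0.4125]
Step 6: x=[6.2394] v=[-0.4909]
Step 7: x=[6.1543] v=[-0.5671]
Step 8: x=[6.0582] v=[-0.6407]
Step 9: x=[5.9515] v=[-0.7114]
Step 10: x=[5.8347] v=[-0.7789]
Step 11: x=[5.7083] v=[-0.8429]
Step 12: x=[5.5728] v=[-0.9032]
Step 13: x=[5.4289] v=[-0.9594]
Step 14: x=[5.2772] v=[-1.0113]
Step 15: x=[5.1184] v=[-1.0586]
Step 16: x=[4.9532] v=[-1.1012]
Step 17: x=[4.7824] v=[-1.1388]
Step 18: x=[4.6067] v=[-1.1713]
Step 19: x=[4.4269] v=[-1.1985]
Step 20: x=[4.2439] v=[-1.2203]
Step 21: x=[4.0584] v=[-1.2366]
Step 22: x=[3.8713] v=[-1.2474]
Step 23: x=[3.6834] v=[-1.2525]
Step 24: x=[3.4956] v=[-1.2520]
Step 25: x=[3.3087] v=[-1.2459]
Step 26: x=[3.1236] v=[-1.2342]
Step 27: x=[2.9411] v=[-1.2169]
Step 28: x=[2.7620] v=[-1.1941]
Step 29: x=[2.5871] v=[-1.1660]
Step 30: x=[2.4172] v=[-1.1326]
Step 31: x=[2.2531] v=[-1.0941]
Step 32: x=[2.0955] v=[-1.0507]
Step 33: x=[1.9451] v=[-1.0026]
Step 34: x=[1.8026] v=[-0.9500]
Step 35: x=[1.6686] v=[-0.8931]
Step 36: x=[1.5438] v=[-0.8322]
Step 37: x=[1.4287] v=[-0.7675]
Step 38: x=[1.3238] v=[-0.6994]
Step 39: x=[1.2296] v=[-0.6281]
Step 40: x=[1.1465] v=[-0.5540]
Step 41: x=[1.0749] v=[-0.4774]
Step 42: x=[1.0151] v=[-0.3987]
Step 43: x=[0.9674] v=[-0.3182]
v[0] did not become non-negative within 43 steps; using fallback time=6.4500

Answer: 6.4500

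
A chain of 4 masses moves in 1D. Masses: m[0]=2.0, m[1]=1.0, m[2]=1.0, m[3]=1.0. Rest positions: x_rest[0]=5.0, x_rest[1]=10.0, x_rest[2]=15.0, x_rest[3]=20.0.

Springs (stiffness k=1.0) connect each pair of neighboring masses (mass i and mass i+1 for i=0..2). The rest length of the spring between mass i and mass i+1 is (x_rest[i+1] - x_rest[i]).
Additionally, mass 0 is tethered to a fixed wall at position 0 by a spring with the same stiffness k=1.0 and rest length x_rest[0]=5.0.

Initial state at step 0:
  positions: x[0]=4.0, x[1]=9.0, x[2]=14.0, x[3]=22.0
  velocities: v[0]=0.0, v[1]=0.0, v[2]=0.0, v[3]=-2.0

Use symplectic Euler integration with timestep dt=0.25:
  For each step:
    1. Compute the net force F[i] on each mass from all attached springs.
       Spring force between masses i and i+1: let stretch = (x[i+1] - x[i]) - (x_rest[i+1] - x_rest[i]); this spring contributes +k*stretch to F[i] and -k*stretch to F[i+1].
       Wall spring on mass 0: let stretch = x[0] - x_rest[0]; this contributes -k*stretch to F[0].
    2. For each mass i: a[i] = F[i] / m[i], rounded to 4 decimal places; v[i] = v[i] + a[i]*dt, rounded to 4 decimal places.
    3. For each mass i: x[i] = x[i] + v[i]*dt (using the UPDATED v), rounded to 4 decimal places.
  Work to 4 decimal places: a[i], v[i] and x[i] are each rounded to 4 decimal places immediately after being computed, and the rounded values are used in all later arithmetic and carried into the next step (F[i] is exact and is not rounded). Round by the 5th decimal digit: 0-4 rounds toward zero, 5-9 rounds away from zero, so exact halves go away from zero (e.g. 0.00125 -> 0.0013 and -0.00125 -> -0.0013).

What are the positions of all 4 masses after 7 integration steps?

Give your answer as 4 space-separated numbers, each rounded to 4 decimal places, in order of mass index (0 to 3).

Step 0: x=[4.0000 9.0000 14.0000 22.0000] v=[0.0000 0.0000 0.0000 -2.0000]
Step 1: x=[4.0313 9.0000 14.1875 21.3125] v=[0.1250 0.0000 0.7500 -2.7500]
Step 2: x=[4.0919 9.0137 14.4961 20.4922] v=[0.2422 0.0547 1.2344 -3.2813]
Step 3: x=[4.1784 9.0624 14.8368 19.6096] v=[0.3460 0.1949 1.3628 -3.5303]
Step 4: x=[4.2870 9.1668 15.1149 18.7412] v=[0.4342 0.4175 1.1124 -3.4735]
Step 5: x=[4.4141 9.3380 15.2479 17.9587] v=[0.5083 0.6846 0.5320 -3.1301]
Step 6: x=[4.5571 9.5708 15.1810 17.3193] v=[0.5720 0.9311 -0.2678 -2.5578]
Step 7: x=[4.7144 9.8409 14.8971 16.8587] v=[0.6291 1.0802 -1.1358 -1.8424]

Answer: 4.7144 9.8409 14.8971 16.8587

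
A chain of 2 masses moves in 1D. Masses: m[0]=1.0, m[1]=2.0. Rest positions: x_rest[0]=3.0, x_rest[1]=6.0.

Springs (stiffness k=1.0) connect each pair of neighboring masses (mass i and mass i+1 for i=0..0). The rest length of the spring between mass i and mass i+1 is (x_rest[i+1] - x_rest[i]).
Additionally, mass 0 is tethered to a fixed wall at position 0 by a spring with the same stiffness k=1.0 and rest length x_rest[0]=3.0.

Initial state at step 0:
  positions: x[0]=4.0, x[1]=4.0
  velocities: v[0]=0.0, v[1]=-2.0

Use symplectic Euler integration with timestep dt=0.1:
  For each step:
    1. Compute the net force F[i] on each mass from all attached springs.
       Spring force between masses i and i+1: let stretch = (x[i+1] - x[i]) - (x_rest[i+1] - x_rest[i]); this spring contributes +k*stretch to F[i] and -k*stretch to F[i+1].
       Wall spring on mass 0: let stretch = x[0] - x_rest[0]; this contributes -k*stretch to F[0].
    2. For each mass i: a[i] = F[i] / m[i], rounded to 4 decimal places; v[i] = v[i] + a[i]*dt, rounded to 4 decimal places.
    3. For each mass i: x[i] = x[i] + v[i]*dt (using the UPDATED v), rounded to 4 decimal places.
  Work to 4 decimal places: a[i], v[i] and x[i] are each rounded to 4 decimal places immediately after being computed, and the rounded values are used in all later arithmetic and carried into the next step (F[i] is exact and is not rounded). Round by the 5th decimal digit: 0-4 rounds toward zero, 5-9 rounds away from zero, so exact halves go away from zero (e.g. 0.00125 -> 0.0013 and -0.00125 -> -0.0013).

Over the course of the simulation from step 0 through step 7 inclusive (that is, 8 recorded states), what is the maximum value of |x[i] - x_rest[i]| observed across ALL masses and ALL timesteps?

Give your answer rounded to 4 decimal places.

Step 0: x=[4.0000 4.0000] v=[0.0000 -2.0000]
Step 1: x=[3.9600 3.8150] v=[-0.4000 -1.8500]
Step 2: x=[3.8790 3.6457] v=[-0.8105 -1.6928]
Step 3: x=[3.7568 3.4926] v=[-1.2217 -1.5311]
Step 4: x=[3.5944 3.3558] v=[-1.6238 -1.3679]
Step 5: x=[3.3937 3.2352] v=[-2.0071 -1.2060]
Step 6: x=[3.1575 3.1304] v=[-2.3623 -1.0481]
Step 7: x=[2.8894 3.0407] v=[-2.6808 -0.8967]
Max displacement = 2.9593

Answer: 2.9593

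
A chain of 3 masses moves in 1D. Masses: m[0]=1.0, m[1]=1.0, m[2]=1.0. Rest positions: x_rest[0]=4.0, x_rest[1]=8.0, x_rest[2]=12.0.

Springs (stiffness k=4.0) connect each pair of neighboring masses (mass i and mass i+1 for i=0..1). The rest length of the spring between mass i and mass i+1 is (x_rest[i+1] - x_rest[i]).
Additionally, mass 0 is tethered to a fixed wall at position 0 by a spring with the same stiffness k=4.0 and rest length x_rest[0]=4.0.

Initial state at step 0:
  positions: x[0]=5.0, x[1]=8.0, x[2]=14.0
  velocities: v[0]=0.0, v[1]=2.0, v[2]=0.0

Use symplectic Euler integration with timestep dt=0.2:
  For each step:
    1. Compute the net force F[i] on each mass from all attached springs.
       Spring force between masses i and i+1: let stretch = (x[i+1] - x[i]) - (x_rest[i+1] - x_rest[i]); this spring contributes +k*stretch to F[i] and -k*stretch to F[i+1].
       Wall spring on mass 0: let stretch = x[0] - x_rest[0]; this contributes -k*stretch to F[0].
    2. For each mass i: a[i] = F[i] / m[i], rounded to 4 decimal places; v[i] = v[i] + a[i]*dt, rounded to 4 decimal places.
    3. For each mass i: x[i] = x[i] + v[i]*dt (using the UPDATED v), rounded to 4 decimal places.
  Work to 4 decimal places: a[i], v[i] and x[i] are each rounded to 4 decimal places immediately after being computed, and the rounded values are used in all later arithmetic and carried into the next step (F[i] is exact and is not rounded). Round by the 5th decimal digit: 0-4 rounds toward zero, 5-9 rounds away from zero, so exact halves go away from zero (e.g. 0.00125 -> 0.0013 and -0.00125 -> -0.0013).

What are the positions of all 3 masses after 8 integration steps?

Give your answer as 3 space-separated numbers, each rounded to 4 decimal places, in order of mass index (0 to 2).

Answer: 5.3376 7.7262 13.5511

Derivation:
Step 0: x=[5.0000 8.0000 14.0000] v=[0.0000 2.0000 0.0000]
Step 1: x=[4.6800 8.8800 13.6800] v=[-1.6000 4.4000 -1.6000]
Step 2: x=[4.2832 9.8560 13.2320] v=[-1.9840 4.8800 -2.2400]
Step 3: x=[4.0927 10.4805 12.8838] v=[-0.9523 3.1226 -1.7408]
Step 4: x=[4.2695 10.4675 12.7911] v=[0.8838 -0.0650 -0.4634]
Step 5: x=[4.7548 9.8346 12.9666] v=[2.4266 -3.1645 0.8777]
Step 6: x=[5.2921 8.8901 13.2810] v=[2.6866 -4.7227 1.5721]
Step 7: x=[5.5584 8.0724 13.5329] v=[1.3313 -4.0884 1.2594]
Step 8: x=[5.3376 7.7262 13.5511] v=[-1.1042 -1.7312 0.0910]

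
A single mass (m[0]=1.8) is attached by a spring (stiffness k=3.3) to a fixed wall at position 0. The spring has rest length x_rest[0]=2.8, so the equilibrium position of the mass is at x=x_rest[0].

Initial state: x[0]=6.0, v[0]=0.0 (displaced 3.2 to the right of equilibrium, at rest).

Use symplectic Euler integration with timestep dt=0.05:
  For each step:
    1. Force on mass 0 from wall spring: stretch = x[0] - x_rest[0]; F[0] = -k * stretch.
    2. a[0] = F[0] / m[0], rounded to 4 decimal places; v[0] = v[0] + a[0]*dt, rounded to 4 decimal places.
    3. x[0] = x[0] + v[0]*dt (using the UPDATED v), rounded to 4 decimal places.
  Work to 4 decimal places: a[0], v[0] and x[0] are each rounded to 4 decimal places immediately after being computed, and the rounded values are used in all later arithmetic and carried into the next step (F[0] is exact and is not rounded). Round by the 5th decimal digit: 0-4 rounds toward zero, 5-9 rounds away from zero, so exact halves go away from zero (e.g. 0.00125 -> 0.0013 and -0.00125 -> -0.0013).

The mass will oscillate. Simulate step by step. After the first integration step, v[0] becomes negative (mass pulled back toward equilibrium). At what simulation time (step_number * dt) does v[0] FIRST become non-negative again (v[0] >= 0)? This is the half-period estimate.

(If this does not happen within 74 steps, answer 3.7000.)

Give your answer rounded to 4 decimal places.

Step 0: x=[6.0000] v=[0.0000]
Step 1: x=[5.9853] v=[-0.2933]
Step 2: x=[5.9560] v=[-0.5853]
Step 3: x=[5.9123] v=[-0.8746]
Step 4: x=[5.8543] v=[-1.1599]
Step 5: x=[5.7823] v=[-1.4399]
Step 6: x=[5.6966] v=[-1.7133]
Step 7: x=[5.5977] v=[-1.9788]
Step 8: x=[5.4859] v=[-2.2353]
Step 9: x=[5.3618] v=[-2.4815]
Step 10: x=[5.2260] v=[-2.7163]
Step 11: x=[5.0791] v=[-2.9387]
Step 12: x=[4.9217] v=[-3.1476]
Step 13: x=[4.7546] v=[-3.3421]
Step 14: x=[4.5785] v=[-3.5213]
Step 15: x=[4.3943] v=[-3.6843]
Step 16: x=[4.2028] v=[-3.8304]
Step 17: x=[4.0049] v=[-3.9590]
Step 18: x=[3.8014] v=[-4.0695]
Step 19: x=[3.5933] v=[-4.1613]
Step 20: x=[3.3816] v=[-4.2340]
Step 21: x=[3.1672] v=[-4.2873]
Step 22: x=[2.9512] v=[-4.3210]
Step 23: x=[2.7345] v=[-4.3349]
Step 24: x=[2.5181] v=[-4.3289]
Step 25: x=[2.3029] v=[-4.3031]
Step 26: x=[2.0900] v=[-4.2575]
Step 27: x=[1.8804] v=[-4.1924]
Step 28: x=[1.6750] v=[-4.1081]
Step 29: x=[1.4748] v=[-4.0050]
Step 30: x=[1.2806] v=[-3.8835]
Step 31: x=[1.0934] v=[-3.7442]
Step 32: x=[0.9140] v=[-3.5878]
Step 33: x=[0.7433] v=[-3.4149]
Step 34: x=[0.5820] v=[-3.2264]
Step 35: x=[0.4308] v=[-3.0231]
Step 36: x=[0.2905] v=[-2.8059]
Step 37: x=[0.1617] v=[-2.5759]
Step 38: x=[0.0450] v=[-2.3341]
Step 39: x=[-0.0591] v=[-2.0816]
Step 40: x=[-0.1501] v=[-1.8195]
Step 41: x=[-0.2276] v=[-1.5491]
Step 42: x=[-0.2912] v=[-1.2716]
Step 43: x=[-0.3406] v=[-0.9882]
Step 44: x=[-0.3756] v=[-0.7003]
Step 45: x=[-0.3961] v=[-0.4092]
Step 46: x=[-0.4019] v=[-0.1162]
Step 47: x=[-0.3930] v=[0.1773]
First v>=0 after going negative at step 47, time=2.3500

Answer: 2.3500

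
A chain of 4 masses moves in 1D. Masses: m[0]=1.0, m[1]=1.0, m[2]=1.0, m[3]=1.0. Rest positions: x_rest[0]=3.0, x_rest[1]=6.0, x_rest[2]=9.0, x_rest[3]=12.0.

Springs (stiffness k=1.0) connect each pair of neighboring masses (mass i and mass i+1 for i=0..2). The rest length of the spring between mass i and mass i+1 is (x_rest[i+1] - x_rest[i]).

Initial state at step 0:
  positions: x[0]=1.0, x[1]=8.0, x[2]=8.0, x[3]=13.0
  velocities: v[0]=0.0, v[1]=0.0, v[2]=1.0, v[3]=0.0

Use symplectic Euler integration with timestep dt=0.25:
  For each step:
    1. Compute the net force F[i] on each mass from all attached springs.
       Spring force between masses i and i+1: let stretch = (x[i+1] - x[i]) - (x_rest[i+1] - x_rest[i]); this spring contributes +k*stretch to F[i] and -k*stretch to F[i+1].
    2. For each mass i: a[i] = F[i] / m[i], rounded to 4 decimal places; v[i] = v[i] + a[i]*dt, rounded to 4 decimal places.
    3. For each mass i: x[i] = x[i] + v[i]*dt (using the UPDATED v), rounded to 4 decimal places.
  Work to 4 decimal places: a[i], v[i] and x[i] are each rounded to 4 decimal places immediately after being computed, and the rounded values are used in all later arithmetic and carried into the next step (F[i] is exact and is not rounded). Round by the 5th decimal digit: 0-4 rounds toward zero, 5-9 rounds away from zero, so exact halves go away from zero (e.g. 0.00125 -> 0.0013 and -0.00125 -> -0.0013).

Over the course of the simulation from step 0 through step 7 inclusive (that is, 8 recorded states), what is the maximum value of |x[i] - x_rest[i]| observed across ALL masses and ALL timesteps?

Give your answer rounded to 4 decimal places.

Answer: 2.3019

Derivation:
Step 0: x=[1.0000 8.0000 8.0000 13.0000] v=[0.0000 0.0000 1.0000 0.0000]
Step 1: x=[1.2500 7.5625 8.5625 12.8750] v=[1.0000 -1.7500 2.2500 -0.5000]
Step 2: x=[1.7070 6.7930 9.3320 12.6680] v=[1.8281 -3.0781 3.0781 -0.8281]
Step 3: x=[2.2944 5.8643 10.1514 12.4400] v=[2.3496 -3.7149 3.2774 -0.9121]
Step 4: x=[2.9174 4.9804 10.8459 12.2564] v=[2.4921 -3.5356 2.7778 -0.7343]
Step 5: x=[3.4819 4.3342 11.2619 12.1722] v=[2.2579 -2.5850 1.6641 -0.3369]
Step 6: x=[3.9122 4.0677 11.3019 12.2186] v=[1.7210 -1.0662 0.1598 0.1855]
Step 7: x=[4.1647 4.2436 10.9470 12.3952] v=[1.0099 0.7035 -1.4196 0.7063]
Max displacement = 2.3019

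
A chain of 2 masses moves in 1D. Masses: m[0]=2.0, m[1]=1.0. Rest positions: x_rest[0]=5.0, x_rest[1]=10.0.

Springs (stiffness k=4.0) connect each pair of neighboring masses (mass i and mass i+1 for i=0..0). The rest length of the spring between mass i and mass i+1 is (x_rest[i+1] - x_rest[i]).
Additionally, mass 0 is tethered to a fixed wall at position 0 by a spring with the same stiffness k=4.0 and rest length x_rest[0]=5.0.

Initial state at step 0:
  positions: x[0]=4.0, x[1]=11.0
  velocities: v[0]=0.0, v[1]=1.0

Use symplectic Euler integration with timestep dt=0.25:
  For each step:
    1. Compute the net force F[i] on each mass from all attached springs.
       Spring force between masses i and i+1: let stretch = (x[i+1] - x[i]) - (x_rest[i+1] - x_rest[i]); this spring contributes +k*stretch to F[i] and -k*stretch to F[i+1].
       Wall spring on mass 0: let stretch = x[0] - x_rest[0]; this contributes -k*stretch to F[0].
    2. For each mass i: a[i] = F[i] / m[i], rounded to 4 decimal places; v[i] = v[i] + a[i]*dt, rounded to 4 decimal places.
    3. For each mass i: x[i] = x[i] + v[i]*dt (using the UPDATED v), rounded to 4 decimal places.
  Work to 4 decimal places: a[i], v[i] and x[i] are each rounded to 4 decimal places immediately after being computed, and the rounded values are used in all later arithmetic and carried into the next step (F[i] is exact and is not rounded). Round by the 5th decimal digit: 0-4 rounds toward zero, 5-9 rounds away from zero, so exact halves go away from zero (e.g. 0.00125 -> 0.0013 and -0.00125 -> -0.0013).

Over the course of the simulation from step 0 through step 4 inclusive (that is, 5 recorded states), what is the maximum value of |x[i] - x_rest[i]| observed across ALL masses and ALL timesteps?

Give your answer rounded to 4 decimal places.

Step 0: x=[4.0000 11.0000] v=[0.0000 1.0000]
Step 1: x=[4.3750 10.7500] v=[1.5000 -1.0000]
Step 2: x=[5.0000 10.1563] v=[2.5000 -2.3750]
Step 3: x=[5.6446 9.5235] v=[2.5782 -2.5313]
Step 4: x=[6.0685 9.1710] v=[1.6954 -1.4102]
Max displacement = 1.0685

Answer: 1.0685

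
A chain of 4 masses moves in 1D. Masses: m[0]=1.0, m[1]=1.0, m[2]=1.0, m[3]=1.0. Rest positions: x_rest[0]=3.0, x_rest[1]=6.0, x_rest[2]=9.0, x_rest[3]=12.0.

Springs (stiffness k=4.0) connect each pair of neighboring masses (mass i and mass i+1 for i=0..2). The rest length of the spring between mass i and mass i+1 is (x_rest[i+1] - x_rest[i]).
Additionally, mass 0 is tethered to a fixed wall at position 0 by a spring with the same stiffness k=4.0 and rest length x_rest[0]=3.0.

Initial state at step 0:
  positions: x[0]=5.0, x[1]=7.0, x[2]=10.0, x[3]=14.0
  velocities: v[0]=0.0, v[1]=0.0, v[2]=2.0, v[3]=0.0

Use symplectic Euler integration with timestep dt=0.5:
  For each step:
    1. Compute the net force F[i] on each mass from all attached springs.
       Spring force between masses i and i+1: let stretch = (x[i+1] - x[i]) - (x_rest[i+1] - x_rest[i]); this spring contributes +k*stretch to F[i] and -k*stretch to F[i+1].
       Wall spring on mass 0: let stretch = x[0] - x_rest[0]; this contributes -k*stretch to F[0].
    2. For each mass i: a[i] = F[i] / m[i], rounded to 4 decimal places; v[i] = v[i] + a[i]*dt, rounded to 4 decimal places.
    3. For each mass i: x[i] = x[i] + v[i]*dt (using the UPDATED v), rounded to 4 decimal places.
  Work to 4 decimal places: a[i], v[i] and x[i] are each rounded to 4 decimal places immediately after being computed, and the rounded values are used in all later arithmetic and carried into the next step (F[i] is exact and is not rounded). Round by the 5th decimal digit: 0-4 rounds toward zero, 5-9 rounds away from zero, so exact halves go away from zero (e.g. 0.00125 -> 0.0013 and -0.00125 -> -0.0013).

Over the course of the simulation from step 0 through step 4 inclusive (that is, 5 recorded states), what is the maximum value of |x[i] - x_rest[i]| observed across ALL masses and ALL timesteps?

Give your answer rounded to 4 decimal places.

Step 0: x=[5.0000 7.0000 10.0000 14.0000] v=[0.0000 0.0000 2.0000 0.0000]
Step 1: x=[2.0000 8.0000 12.0000 13.0000] v=[-6.0000 2.0000 4.0000 -2.0000]
Step 2: x=[3.0000 7.0000 11.0000 14.0000] v=[2.0000 -2.0000 -2.0000 2.0000]
Step 3: x=[5.0000 6.0000 9.0000 15.0000] v=[4.0000 -2.0000 -4.0000 2.0000]
Step 4: x=[3.0000 7.0000 10.0000 13.0000] v=[-4.0000 2.0000 2.0000 -4.0000]
Max displacement = 3.0000

Answer: 3.0000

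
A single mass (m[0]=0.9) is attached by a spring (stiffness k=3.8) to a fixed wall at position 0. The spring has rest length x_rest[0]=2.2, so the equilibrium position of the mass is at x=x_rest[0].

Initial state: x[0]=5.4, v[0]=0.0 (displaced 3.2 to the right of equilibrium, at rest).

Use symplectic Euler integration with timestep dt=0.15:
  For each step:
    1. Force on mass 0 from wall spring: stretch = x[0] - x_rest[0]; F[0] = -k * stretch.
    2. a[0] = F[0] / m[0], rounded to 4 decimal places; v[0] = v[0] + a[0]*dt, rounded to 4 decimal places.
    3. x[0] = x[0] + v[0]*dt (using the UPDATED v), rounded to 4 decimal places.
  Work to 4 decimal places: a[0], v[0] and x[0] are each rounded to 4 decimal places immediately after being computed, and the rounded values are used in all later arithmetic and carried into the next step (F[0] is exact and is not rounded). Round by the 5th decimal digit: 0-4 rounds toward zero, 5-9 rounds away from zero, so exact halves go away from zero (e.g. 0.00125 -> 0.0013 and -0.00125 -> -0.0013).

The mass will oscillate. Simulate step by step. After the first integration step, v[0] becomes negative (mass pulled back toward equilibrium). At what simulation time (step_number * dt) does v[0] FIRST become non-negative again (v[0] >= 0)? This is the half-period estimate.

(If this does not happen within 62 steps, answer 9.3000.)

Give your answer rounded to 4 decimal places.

Step 0: x=[5.4000] v=[0.0000]
Step 1: x=[5.0960] v=[-2.0267]
Step 2: x=[4.5169] v=[-3.8608]
Step 3: x=[3.7177] v=[-5.3282]
Step 4: x=[2.7743] v=[-6.2894]
Step 5: x=[1.7763] v=[-6.6531]
Step 6: x=[0.8186] v=[-6.3848]
Step 7: x=[-0.0079] v=[-5.5099]
Step 8: x=[-0.6246] v=[-4.1116]
Step 9: x=[-0.9730] v=[-2.3227]
Step 10: x=[-1.0200] v=[-0.3131]
Step 11: x=[-0.7611] v=[1.7262]
First v>=0 after going negative at step 11, time=1.6500

Answer: 1.6500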